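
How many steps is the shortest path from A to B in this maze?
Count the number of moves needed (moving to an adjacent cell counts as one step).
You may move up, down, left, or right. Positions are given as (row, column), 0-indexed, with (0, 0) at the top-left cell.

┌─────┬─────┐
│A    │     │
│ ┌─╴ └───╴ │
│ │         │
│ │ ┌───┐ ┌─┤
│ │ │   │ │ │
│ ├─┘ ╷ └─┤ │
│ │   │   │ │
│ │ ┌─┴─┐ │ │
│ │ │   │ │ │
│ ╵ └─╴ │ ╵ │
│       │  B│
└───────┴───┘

Using BFS to find shortest path:
Start: (0, 0), End: (5, 5)
Path found:
(0,0) → (1,0) → (2,0) → (3,0) → (4,0) → (5,0) → (5,1) → (4,1) → (3,1) → (3,2) → (2,2) → (2,3) → (3,3) → (3,4) → (4,4) → (5,4) → (5,5)
Number of steps: 16

Solution:

┌─────┬─────┐
│A    │     │
│ ┌─╴ └───╴ │
│↓│         │
│ │ ┌───┐ ┌─┤
│↓│ │↱ ↓│ │ │
│ ├─┘ ╷ └─┤ │
│↓│↱ ↑│↳ ↓│ │
│ │ ┌─┴─┐ │ │
│↓│↑│   │↓│ │
│ ╵ └─╴ │ ╵ │
│↳ ↑    │↳ B│
└───────┴───┘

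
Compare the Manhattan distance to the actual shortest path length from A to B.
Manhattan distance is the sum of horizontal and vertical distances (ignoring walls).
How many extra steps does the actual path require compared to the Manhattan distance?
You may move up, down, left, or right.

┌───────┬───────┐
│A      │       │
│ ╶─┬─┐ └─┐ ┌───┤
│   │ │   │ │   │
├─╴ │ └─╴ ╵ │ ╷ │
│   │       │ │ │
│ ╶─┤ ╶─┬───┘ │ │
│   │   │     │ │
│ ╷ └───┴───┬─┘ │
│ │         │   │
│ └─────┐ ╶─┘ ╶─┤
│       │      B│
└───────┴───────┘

Manhattan distance: |5 - 0| + |7 - 0| = 12
Actual path length: 14
Extra steps: 14 - 12 = 2

Solution:

┌───────┬───────┐
│A      │       │
│ ╶─┬─┐ └─┐ ┌───┤
│↳ ↓│ │   │ │   │
├─╴ │ └─╴ ╵ │ ╷ │
│↓ ↲│       │ │ │
│ ╶─┤ ╶─┬───┘ │ │
│↳ ↓│   │     │ │
│ ╷ └───┴───┬─┘ │
│ │↳ → → ↓  │   │
│ └─────┐ ╶─┘ ╶─┤
│       │↳ → → B│
└───────┴───────┘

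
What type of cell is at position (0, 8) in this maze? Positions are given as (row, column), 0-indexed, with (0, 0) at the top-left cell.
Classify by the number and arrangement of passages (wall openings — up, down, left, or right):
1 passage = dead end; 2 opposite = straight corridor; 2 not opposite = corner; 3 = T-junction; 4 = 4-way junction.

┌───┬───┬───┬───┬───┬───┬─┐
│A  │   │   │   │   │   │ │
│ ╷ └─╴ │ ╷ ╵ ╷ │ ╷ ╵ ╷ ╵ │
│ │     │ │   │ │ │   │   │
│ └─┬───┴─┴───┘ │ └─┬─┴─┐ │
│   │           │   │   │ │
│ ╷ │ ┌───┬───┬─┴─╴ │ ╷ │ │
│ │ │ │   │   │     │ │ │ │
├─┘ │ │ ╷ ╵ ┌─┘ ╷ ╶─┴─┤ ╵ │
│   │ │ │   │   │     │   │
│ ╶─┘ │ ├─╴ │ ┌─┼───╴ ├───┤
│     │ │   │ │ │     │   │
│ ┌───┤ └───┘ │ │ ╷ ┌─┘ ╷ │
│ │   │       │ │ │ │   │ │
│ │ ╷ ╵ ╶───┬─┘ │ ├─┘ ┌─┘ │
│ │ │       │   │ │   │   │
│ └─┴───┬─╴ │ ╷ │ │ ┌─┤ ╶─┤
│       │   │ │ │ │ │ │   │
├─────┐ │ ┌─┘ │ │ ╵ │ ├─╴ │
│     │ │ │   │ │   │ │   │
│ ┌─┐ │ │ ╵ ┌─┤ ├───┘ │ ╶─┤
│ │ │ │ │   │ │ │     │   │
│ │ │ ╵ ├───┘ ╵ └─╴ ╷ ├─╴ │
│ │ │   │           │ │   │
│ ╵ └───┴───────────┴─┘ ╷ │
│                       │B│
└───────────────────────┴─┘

Checking cell at (0, 8):
Number of passages: 2
Cell type: corner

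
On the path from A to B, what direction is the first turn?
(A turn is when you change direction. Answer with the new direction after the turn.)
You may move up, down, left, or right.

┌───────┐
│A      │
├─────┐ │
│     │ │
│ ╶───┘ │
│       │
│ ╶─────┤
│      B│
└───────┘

Directions: right, right, right, down, down, left, left, left, down, right, right, right
First turn direction: down

Solution:

┌───────┐
│A → → ↓│
├─────┐ │
│     │↓│
│ ╶───┘ │
│↓ ← ← ↲│
│ ╶─────┤
│↳ → → B│
└───────┘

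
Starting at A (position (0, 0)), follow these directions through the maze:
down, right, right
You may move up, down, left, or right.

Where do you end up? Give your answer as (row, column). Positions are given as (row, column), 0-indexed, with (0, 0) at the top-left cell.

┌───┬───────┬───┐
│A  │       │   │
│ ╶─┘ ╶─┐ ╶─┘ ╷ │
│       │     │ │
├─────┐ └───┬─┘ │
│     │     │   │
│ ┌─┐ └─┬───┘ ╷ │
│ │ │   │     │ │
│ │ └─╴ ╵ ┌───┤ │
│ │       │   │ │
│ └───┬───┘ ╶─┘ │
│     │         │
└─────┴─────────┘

Following directions step by step:
Start: (0, 0)
  down: (0, 0) → (1, 0)
  right: (1, 0) → (1, 1)
  right: (1, 1) → (1, 2)
Final position: (1, 2)

Path taken:

┌───┬───────┬───┐
│A  │       │   │
│ ╶─┘ ╶─┐ ╶─┘ ╷ │
│↳ → B  │     │ │
├─────┐ └───┬─┘ │
│     │     │   │
│ ┌─┐ └─┬───┘ ╷ │
│ │ │   │     │ │
│ │ └─╴ ╵ ┌───┤ │
│ │       │   │ │
│ └───┬───┘ ╶─┘ │
│     │         │
└─────┴─────────┘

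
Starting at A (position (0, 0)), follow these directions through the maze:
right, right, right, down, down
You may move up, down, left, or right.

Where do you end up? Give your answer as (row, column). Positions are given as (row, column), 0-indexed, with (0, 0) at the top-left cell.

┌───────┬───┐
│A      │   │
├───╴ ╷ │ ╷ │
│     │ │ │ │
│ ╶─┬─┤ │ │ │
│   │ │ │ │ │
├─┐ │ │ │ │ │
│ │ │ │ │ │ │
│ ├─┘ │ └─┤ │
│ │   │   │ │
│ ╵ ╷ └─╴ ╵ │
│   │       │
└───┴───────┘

Following directions step by step:
Start: (0, 0)
  right: (0, 0) → (0, 1)
  right: (0, 1) → (0, 2)
  right: (0, 2) → (0, 3)
  down: (0, 3) → (1, 3)
  down: (1, 3) → (2, 3)
Final position: (2, 3)

Path taken:

┌───────┬───┐
│A → → ↓│   │
├───╴ ╷ │ ╷ │
│     │↓│ │ │
│ ╶─┬─┤ │ │ │
│   │ │B│ │ │
├─┐ │ │ │ │ │
│ │ │ │ │ │ │
│ ├─┘ │ └─┤ │
│ │   │   │ │
│ ╵ ╷ └─╴ ╵ │
│   │       │
└───┴───────┘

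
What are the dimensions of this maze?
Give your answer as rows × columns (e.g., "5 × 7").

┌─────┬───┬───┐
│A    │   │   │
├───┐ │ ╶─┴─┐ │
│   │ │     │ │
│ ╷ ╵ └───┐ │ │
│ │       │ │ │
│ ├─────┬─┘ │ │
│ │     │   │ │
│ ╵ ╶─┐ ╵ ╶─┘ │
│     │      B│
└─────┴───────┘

Counting the maze dimensions:
Rows (vertical): 5
Columns (horizontal): 7
Dimensions: 5 × 7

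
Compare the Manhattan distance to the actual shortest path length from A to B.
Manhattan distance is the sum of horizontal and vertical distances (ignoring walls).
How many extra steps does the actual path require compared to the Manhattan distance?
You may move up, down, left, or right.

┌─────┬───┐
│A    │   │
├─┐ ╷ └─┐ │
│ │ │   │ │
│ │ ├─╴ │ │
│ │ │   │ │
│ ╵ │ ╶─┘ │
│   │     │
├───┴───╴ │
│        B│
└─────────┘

Manhattan distance: |4 - 0| + |4 - 0| = 8
Actual path length: 10
Extra steps: 10 - 8 = 2

Solution:

┌─────┬───┐
│A → ↓│   │
├─┐ ╷ └─┐ │
│ │ │↳ ↓│ │
│ │ ├─╴ │ │
│ │ │↓ ↲│ │
│ ╵ │ ╶─┘ │
│   │↳ → ↓│
├───┴───╴ │
│        B│
└─────────┘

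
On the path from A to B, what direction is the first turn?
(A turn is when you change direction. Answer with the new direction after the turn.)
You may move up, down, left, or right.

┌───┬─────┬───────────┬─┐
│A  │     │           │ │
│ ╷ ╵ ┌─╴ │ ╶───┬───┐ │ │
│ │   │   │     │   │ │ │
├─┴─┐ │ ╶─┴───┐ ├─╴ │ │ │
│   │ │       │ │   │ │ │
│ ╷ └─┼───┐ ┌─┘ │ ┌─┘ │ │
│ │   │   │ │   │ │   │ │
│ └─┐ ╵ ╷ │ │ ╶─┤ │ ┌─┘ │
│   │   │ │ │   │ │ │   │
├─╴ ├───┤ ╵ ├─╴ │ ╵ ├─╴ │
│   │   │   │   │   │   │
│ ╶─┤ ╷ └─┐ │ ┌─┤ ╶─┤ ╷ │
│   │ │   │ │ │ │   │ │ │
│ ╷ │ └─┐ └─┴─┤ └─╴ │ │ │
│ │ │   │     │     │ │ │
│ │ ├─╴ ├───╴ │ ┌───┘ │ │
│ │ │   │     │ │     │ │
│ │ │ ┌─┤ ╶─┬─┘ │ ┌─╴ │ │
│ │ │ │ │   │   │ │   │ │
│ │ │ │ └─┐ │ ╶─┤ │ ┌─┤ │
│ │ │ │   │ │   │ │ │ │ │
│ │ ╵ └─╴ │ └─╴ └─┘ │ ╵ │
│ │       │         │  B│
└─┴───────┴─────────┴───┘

Directions: right, down, right, up, right, right, down, left, down, right, right, down, down, down, left, up, up, left, down, left, up, left, up, left, down, down, right, down, left, down, right, down, down, down, down, down, right, up, up, up, right, up, left, up, up, right, down, right, down, right, right, down, left, left, down, right, down, down, right, right, right, right, up, up, right, up, up, up, up, right, down, down, down, down, down, down
First turn direction: down

Solution:

┌───┬─────┬───────────┬─┐
│A ↓│↱ → ↓│           │ │
│ ╷ ╵ ┌─╴ │ ╶───┬───┐ │ │
│ │↳ ↑│↓ ↲│     │   │ │ │
├─┴─┐ │ ╶─┴───┐ ├─╴ │ │ │
│↓ ↰│ │↳ → ↓  │ │   │ │ │
│ ╷ └─┼───┐ ┌─┘ │ ┌─┘ │ │
│↓│↑ ↰│↓ ↰│↓│   │ │   │ │
│ └─┐ ╵ ╷ │ │ ╶─┤ │ ┌─┘ │
│↳ ↓│↑ ↲│↑│↓│   │ │ │   │
├─╴ ├───┤ ╵ ├─╴ │ ╵ ├─╴ │
│↓ ↲│↱ ↓│↑ ↲│   │   │↱ ↓│
│ ╶─┤ ╷ └─┐ │ ┌─┤ ╶─┤ ╷ │
│↳ ↓│↑│↳ ↓│ │ │ │   │↑│↓│
│ ╷ │ └─┐ └─┴─┤ └─╴ │ │ │
│ │↓│↑ ↰│↳ → ↓│     │↑│↓│
│ │ ├─╴ ├───╴ │ ┌───┘ │ │
│ │↓│↱ ↑│↓ ← ↲│ │    ↑│↓│
│ │ │ ┌─┤ ╶─┬─┘ │ ┌─╴ │ │
│ │↓│↑│ │↳ ↓│   │ │↱ ↑│↓│
│ │ │ │ └─┐ │ ╶─┤ │ ┌─┤ │
│ │↓│↑│   │↓│   │ │↑│ │↓│
│ │ ╵ └─╴ │ └─╴ └─┘ │ ╵ │
│ │↳ ↑    │↳ → → → ↑│  B│
└─┴───────┴─────────┴───┘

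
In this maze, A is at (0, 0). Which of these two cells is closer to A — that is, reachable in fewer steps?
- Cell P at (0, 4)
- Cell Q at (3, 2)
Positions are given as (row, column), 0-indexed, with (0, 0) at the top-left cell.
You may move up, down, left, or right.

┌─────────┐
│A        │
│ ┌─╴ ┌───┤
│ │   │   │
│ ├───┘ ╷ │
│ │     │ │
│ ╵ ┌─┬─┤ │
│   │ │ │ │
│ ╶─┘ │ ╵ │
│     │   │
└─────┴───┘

Shortest path A → P at (0, 4): 4 steps
Shortest path A → Q at (3, 2): 7 steps

P is closer (4 steps vs 7 steps).

Path to P:

┌─────────┐
│A → → → P│
│ ┌─╴ ┌───┤
│ │   │   │
│ ├───┘ ╷ │
│ │     │ │
│ ╵ ┌─┬─┤ │
│   │ │ │ │
│ ╶─┘ │ ╵ │
│     │   │
└─────┴───┘

Path to Q:

┌─────────┐
│A        │
│ ┌─╴ ┌───┤
│↓│   │   │
│ ├───┘ ╷ │
│↓│     │ │
│ ╵ ┌─┬─┤ │
│↓  │Q│ │ │
│ ╶─┘ │ ╵ │
│↳ → ↑│   │
└─────┴───┘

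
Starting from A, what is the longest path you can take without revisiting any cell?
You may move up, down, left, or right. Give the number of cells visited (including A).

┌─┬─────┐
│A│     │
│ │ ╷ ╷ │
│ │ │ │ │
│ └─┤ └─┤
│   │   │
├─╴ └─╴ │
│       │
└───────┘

Finding longest simple path using DFS:
Start: (0, 0)
Longest path visits 13 cells
Path: A → down → down → right → down → right → right → up → left → up → up → left → down

Solution:

┌─┬─────┐
│A│↓ ↰  │
│ │ ╷ ╷ │
│↓│B│↑│ │
│ └─┤ └─┤
│↳ ↓│↑ ↰│
├─╴ └─╴ │
│  ↳ → ↑│
└───────┘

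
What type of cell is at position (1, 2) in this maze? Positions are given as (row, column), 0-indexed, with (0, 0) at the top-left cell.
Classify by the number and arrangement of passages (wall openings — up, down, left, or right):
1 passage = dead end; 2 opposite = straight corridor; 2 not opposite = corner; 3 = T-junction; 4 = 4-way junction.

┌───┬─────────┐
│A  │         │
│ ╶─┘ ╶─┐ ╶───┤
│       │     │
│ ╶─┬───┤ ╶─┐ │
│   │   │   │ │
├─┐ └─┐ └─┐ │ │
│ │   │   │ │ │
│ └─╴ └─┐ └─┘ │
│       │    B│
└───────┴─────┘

Checking cell at (1, 2):
Number of passages: 3
Cell type: T-junction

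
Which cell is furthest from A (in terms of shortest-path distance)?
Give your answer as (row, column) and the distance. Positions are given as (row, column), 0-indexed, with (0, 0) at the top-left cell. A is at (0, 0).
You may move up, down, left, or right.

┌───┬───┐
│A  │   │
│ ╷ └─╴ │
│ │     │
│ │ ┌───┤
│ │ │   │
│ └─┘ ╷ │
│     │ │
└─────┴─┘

Computing BFS distances from A to all cells:
Furthest cell: (3, 3)
Distance: 8 steps

Path from A to the furthest cell:

┌───┬───┐
│A  │   │
│ ╷ └─╴ │
│↓│     │
│ │ ┌───┤
│↓│ │↱ ↓│
│ └─┘ ╷ │
│↳ → ↑│B│
└─────┴─┘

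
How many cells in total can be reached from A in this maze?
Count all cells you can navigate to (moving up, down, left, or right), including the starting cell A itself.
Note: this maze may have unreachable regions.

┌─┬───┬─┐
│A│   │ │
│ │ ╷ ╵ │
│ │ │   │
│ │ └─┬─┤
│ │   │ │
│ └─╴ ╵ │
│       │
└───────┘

Using BFS/flood-fill to find all reachable cells from A:
Maze size: 4 × 4 = 16 total cells
All cells are reachable — the maze is fully connected.
Reachable cells: 16

Reachable region (· marks reachable cells):

┌─┬───┬─┐
│A│· ·│·│
│ │ ╷ ╵ │
│·│·│· ·│
│ │ └─┬─┤
│·│· ·│·│
│ └─╴ ╵ │
│· · · ·│
└───────┘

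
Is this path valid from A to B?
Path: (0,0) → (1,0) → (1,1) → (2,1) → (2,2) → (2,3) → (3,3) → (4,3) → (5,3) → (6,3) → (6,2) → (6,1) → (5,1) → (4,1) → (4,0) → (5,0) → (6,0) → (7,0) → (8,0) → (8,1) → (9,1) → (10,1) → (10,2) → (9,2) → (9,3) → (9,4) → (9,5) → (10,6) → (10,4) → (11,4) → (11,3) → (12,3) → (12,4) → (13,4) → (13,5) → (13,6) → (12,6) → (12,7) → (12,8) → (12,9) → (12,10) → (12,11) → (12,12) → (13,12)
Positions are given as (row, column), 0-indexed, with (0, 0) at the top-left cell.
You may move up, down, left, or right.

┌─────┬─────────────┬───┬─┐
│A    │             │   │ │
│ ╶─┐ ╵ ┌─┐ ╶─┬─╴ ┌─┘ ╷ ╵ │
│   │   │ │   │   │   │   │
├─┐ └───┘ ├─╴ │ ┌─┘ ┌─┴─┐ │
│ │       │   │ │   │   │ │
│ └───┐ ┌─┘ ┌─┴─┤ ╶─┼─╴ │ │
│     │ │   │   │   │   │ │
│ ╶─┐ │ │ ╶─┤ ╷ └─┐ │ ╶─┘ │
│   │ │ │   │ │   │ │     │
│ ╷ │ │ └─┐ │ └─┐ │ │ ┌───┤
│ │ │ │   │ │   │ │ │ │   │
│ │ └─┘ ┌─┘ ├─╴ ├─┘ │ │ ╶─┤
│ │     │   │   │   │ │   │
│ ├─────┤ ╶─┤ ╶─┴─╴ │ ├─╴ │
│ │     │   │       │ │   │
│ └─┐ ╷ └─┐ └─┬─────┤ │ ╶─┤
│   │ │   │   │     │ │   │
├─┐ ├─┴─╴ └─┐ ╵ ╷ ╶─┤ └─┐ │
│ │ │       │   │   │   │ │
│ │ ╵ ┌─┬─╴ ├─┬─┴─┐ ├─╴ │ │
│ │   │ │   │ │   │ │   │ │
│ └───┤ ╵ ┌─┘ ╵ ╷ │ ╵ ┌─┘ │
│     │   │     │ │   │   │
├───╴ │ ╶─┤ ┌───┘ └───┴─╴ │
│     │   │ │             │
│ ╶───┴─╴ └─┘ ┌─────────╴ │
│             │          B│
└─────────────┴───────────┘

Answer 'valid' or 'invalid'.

Checking path validity:
Result: Invalid move at step 27: cannot move from (9, 5) to (10, 6).

invalid

Correct solution:

┌─────┬─────────────┬───┬─┐
│A    │             │   │ │
│ ╶─┐ ╵ ┌─┐ ╶─┬─╴ ┌─┘ ╷ ╵ │
│↳ ↓│   │ │   │   │   │   │
├─┐ └───┘ ├─╴ │ ┌─┘ ┌─┴─┐ │
│ │↳ → ↓  │   │ │   │   │ │
│ └───┐ ┌─┘ ┌─┴─┤ ╶─┼─╴ │ │
│     │↓│   │   │   │   │ │
│ ╶─┐ │ │ ╶─┤ ╷ └─┐ │ ╶─┘ │
│↓ ↰│ │↓│   │ │   │ │     │
│ ╷ │ │ └─┐ │ └─┐ │ │ ┌───┤
│↓│↑│ │↓  │ │   │ │ │ │   │
│ │ └─┘ ┌─┘ ├─╴ ├─┘ │ │ ╶─┤
│↓│↑ ← ↲│   │   │   │ │   │
│ ├─────┤ ╶─┤ ╶─┴─╴ │ ├─╴ │
│↓│     │   │       │ │   │
│ └─┐ ╷ └─┐ └─┬─────┤ │ ╶─┤
│↳ ↓│ │   │   │     │ │   │
├─┐ ├─┴─╴ └─┐ ╵ ╷ ╶─┤ └─┐ │
│ │↓│↱ → → ↓│   │   │   │ │
│ │ ╵ ┌─┬─╴ ├─┬─┴─┐ ├─╴ │ │
│ │↳ ↑│ │↓ ↲│ │   │ │   │ │
│ └───┤ ╵ ┌─┘ ╵ ╷ │ ╵ ┌─┘ │
│     │↓ ↲│     │ │   │   │
├───╴ │ ╶─┤ ┌───┘ └───┴─╴ │
│     │↳ ↓│ │↱ → → → → → ↓│
│ ╶───┴─╴ └─┘ ┌─────────╴ │
│        ↳ → ↑│          B│
└─────────────┴───────────┘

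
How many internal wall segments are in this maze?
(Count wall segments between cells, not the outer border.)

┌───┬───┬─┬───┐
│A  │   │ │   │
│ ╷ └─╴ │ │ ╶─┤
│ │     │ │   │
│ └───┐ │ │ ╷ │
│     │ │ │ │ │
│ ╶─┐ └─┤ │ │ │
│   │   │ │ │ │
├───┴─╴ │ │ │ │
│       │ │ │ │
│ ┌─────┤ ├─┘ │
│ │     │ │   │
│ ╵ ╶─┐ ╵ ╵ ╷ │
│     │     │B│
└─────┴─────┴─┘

Counting internal wall segments:
Total internal walls: 36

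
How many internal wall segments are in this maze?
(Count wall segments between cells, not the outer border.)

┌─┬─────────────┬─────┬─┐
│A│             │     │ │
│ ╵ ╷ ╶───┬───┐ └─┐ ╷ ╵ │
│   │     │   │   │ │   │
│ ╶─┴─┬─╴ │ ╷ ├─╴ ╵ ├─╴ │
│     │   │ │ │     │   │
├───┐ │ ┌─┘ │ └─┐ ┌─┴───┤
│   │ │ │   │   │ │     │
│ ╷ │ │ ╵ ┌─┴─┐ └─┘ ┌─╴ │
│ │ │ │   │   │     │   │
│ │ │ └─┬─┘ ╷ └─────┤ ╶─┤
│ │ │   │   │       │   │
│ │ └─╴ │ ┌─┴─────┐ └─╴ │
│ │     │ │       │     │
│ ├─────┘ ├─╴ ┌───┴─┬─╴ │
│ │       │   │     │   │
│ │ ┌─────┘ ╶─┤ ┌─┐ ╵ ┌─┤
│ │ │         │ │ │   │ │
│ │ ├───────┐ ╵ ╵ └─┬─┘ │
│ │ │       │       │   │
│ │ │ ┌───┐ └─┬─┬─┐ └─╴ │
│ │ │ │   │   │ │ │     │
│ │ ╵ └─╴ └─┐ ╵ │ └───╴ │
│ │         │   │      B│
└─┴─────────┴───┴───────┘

Counting internal wall segments:
Total internal walls: 121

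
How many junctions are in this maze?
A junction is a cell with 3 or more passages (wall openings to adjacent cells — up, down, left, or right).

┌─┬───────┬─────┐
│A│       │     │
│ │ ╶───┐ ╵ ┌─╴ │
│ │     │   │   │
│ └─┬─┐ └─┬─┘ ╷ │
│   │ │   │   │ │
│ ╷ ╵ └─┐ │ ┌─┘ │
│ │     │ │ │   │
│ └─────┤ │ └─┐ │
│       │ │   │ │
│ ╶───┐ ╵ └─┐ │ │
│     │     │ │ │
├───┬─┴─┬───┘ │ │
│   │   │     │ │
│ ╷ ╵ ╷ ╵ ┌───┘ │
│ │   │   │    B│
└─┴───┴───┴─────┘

Checking each cell for number of passages:

Junctions found (3+ passages):
  (1, 7): 3 passages
  (2, 0): 3 passages
  (3, 2): 3 passages
  (3, 7): 3 passages
  (4, 0): 3 passages
  (5, 4): 3 passages
Total junctions: 6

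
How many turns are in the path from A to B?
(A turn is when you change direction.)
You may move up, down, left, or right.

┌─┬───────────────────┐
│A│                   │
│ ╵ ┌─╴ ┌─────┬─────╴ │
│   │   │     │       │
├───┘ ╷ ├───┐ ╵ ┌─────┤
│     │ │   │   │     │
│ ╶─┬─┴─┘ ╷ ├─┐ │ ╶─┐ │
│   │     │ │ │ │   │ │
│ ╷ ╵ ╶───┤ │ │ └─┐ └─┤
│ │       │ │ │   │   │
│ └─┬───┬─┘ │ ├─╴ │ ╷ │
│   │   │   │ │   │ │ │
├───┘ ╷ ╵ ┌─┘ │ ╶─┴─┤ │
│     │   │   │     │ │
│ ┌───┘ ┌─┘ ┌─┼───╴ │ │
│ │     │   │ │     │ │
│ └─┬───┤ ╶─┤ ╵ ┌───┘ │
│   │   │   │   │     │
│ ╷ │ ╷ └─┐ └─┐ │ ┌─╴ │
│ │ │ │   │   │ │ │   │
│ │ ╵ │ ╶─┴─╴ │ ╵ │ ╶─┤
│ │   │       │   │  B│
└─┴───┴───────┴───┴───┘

Directions: down, right, up, right, right, right, right, right, right, right, right, right, down, left, left, left, down, down, down, right, down, left, down, right, right, down, left, left, down, down, down, right, up, up, right, right, down, left, down, right
Number of turns: 21

Solution:

┌─┬───────────────────┐
│A│↱ → → → → → → → → ↓│
│ ╵ ┌─╴ ┌─────┬─────╴ │
│↳ ↑│   │     │↓ ← ← ↲│
├───┘ ╷ ├───┐ ╵ ┌─────┤
│     │ │   │  ↓│     │
│ ╶─┬─┴─┘ ╷ ├─┐ │ ╶─┐ │
│   │     │ │ │↓│   │ │
│ ╷ ╵ ╶───┤ │ │ └─┐ └─┤
│ │       │ │ │↳ ↓│   │
│ └─┬───┬─┘ │ ├─╴ │ ╷ │
│   │   │   │ │↓ ↲│ │ │
├───┘ ╷ ╵ ┌─┘ │ ╶─┴─┤ │
│     │   │   │↳ → ↓│ │
│ ┌───┘ ┌─┘ ┌─┼───╴ │ │
│ │     │   │ │↓ ← ↲│ │
│ └─┬───┤ ╶─┤ ╵ ┌───┘ │
│   │   │   │  ↓│↱ → ↓│
│ ╷ │ ╷ └─┐ └─┐ │ ┌─╴ │
│ │ │ │   │   │↓│↑│↓ ↲│
│ │ ╵ │ ╶─┴─╴ │ ╵ │ ╶─┤
│ │   │       │↳ ↑│↳ B│
└─┴───┴───────┴───┴───┘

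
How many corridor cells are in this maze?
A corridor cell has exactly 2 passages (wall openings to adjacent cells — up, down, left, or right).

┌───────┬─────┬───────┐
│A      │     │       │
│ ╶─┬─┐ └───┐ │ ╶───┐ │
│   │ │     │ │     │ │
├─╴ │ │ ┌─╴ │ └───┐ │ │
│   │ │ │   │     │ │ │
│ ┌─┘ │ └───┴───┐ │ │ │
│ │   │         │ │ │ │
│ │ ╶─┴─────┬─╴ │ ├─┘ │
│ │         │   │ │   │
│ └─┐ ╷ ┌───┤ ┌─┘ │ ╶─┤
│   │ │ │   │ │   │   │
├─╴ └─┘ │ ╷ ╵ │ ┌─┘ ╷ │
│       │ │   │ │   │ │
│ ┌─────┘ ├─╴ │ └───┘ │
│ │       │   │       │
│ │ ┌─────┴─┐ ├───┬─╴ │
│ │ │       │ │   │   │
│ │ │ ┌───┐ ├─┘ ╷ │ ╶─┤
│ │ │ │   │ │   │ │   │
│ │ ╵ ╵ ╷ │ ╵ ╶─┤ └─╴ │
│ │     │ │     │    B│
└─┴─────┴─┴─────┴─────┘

Counting cells with exactly 2 passages:
Total corridor cells: 99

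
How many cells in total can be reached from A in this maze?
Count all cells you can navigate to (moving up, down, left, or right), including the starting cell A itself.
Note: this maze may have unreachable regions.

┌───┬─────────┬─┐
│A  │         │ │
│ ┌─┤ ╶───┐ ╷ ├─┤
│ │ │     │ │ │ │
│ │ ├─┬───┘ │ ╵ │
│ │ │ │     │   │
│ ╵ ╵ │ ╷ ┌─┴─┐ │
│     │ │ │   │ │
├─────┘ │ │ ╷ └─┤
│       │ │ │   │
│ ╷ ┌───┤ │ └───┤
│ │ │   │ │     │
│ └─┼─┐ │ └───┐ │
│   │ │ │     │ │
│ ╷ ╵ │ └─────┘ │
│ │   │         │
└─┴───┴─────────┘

Using BFS/flood-fill to find all reachable cells from A:
Maze size: 8 × 8 = 64 total cells
54 cell(s) are walled off and cannot be reached from A.
Reachable cells: 10

Reachable region (· marks reachable cells):

┌───┬─────────┬─┐
│A ·│         │ │
│ ┌─┤ ╶───┐ ╷ ├─┤
│·│·│     │ │ │ │
│ │ ├─┬───┘ │ ╵ │
│·│·│·│     │   │
│ ╵ ╵ │ ╷ ┌─┴─┐ │
│· · ·│ │ │   │ │
├─────┘ │ │ ╷ └─┤
│       │ │ │   │
│ ╷ ┌───┤ │ └───┤
│ │ │   │ │     │
│ └─┼─┐ │ └───┐ │
│   │ │ │     │ │
│ ╷ ╵ │ └─────┘ │
│ │   │         │
└─┴───┴─────────┘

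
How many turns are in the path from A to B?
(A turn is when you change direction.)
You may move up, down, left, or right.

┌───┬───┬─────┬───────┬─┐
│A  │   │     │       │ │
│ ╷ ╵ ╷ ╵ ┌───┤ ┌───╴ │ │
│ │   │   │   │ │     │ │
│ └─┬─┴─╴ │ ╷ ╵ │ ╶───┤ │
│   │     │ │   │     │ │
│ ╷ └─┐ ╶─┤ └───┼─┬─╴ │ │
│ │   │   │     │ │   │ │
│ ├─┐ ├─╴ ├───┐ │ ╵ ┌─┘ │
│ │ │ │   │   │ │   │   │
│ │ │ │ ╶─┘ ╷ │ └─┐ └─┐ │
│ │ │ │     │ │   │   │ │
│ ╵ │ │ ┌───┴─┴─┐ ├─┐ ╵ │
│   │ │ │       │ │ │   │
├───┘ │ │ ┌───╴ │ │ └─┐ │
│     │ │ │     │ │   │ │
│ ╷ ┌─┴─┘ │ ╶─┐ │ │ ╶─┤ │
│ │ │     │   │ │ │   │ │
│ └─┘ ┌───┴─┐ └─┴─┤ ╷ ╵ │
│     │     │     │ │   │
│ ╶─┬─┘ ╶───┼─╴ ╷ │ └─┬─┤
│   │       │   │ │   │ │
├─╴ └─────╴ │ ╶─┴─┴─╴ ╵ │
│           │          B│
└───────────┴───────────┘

Directions: down, down, right, down, right, down, down, down, down, left, left, down, down, right, right, up, right, right, up, up, right, right, right, down, left, left, down, right, down, right, down, left, down, right, right, right, right, right
Number of turns: 21

Solution:

┌───┬───┬─────┬───────┬─┐
│A  │   │     │       │ │
│ ╷ ╵ ╷ ╵ ┌───┤ ┌───╴ │ │
│↓│   │   │   │ │     │ │
│ └─┬─┴─╴ │ ╷ ╵ │ ╶───┤ │
│↳ ↓│     │ │   │     │ │
│ ╷ └─┐ ╶─┤ └───┼─┬─╴ │ │
│ │↳ ↓│   │     │ │   │ │
│ ├─┐ ├─╴ ├───┐ │ ╵ ┌─┘ │
│ │ │↓│   │   │ │   │   │
│ │ │ │ ╶─┘ ╷ │ └─┐ └─┐ │
│ │ │↓│     │ │   │   │ │
│ ╵ │ │ ┌───┴─┴─┐ ├─┐ ╵ │
│   │↓│ │↱ → → ↓│ │ │   │
├───┘ │ │ ┌───╴ │ │ └─┐ │
│↓ ← ↲│ │↑│↓ ← ↲│ │   │ │
│ ╷ ┌─┴─┘ │ ╶─┐ │ │ ╶─┤ │
│↓│ │↱ → ↑│↳ ↓│ │ │   │ │
│ └─┘ ┌───┴─┐ └─┴─┤ ╷ ╵ │
│↳ → ↑│     │↳ ↓  │ │   │
│ ╶─┬─┘ ╶───┼─╴ ╷ │ └─┬─┤
│   │       │↓ ↲│ │   │ │
├─╴ └─────╴ │ ╶─┴─┴─╴ ╵ │
│           │↳ → → → → B│
└───────────┴───────────┘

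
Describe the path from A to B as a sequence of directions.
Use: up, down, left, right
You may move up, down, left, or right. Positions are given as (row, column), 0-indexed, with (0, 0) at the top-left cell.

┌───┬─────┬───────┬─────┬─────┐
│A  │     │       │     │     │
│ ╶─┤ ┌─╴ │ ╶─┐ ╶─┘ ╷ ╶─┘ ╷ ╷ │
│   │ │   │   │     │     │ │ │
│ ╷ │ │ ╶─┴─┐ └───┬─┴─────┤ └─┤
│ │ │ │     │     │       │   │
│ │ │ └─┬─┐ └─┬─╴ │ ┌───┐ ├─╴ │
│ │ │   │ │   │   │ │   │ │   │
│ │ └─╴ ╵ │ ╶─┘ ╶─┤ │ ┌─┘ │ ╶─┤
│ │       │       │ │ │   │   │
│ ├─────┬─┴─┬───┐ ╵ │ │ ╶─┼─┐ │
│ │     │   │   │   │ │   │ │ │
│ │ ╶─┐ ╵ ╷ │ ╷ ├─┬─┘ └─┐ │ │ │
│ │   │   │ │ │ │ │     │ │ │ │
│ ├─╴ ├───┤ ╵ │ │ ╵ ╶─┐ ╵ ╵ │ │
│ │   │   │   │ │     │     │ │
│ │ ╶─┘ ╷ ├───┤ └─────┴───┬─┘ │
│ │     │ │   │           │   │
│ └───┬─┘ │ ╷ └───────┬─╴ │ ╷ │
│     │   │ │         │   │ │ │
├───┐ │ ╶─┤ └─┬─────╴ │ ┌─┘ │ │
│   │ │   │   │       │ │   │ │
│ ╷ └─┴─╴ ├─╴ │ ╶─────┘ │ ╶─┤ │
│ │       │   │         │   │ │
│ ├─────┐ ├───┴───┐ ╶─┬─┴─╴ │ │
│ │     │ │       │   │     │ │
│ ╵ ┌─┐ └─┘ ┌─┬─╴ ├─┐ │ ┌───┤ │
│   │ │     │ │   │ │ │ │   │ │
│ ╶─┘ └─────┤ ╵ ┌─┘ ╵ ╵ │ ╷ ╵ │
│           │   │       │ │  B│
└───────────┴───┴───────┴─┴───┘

Finding the path and converting it to directions:
Path through cells: (0,0) → (1,0) → (1,1) → (2,1) → (3,1) → (4,1) → (4,2) → (4,3) → (3,3) → (3,2) → (2,2) → (1,2) → (0,2) → (0,3) → (0,4) → (1,4) → (1,3) → (2,3) → (2,4) → (2,5) → (3,5) → (4,5) → (4,6) → (4,7) → (3,7) → (3,8) → (2,8) → (2,7) → (2,6) → (1,6) → (1,5) → (0,5) → (0,6) → (0,7) → (1,7) → (1,8) → (1,9) → (0,9) → (0,10) → (1,10) → (1,11) → (1,12) → (0,12) → (0,13) → (1,13) → (2,13) → (2,14) → (3,14) → (3,13) → (4,13) → (4,14) → (5,14) → (6,14) → (7,14) → (8,14) → (9,14) → (10,14) → (11,14) → (12,14) → (13,14) → (14,14)
Directions: down, right, down, down, down, right, right, up, left, up, up, up, right, right, down, left, down, right, right, down, down, right, right, up, right, up, left, left, up, left, up, right, right, down, right, right, up, right, down, right, right, up, right, down, down, right, down, left, down, right, down, down, down, down, down, down, down, down, down, down

Solution:

┌───┬─────┬───────┬─────┬─────┐
│A  │↱ → ↓│↱ → ↓  │↱ ↓  │↱ ↓  │
│ ╶─┤ ┌─╴ │ ╶─┐ ╶─┘ ╷ ╶─┘ ╷ ╷ │
│↳ ↓│↑│↓ ↲│↑ ↰│↳ → ↑│↳ → ↑│↓│ │
│ ╷ │ │ ╶─┴─┐ └───┬─┴─────┤ └─┤
│ │↓│↑│↳ → ↓│↑ ← ↰│       │↳ ↓│
│ │ │ └─┬─┐ └─┬─╴ │ ┌───┐ ├─╴ │
│ │↓│↑ ↰│ │↓  │↱ ↑│ │   │ │↓ ↲│
│ │ └─╴ ╵ │ ╶─┘ ╶─┤ │ ┌─┘ │ ╶─┤
│ │↳ → ↑  │↳ → ↑  │ │ │   │↳ ↓│
│ ├─────┬─┴─┬───┐ ╵ │ │ ╶─┼─┐ │
│ │     │   │   │   │ │   │ │↓│
│ │ ╶─┐ ╵ ╷ │ ╷ ├─┬─┘ └─┐ │ │ │
│ │   │   │ │ │ │ │     │ │ │↓│
│ ├─╴ ├───┤ ╵ │ │ ╵ ╶─┐ ╵ ╵ │ │
│ │   │   │   │ │     │     │↓│
│ │ ╶─┘ ╷ ├───┤ └─────┴───┬─┘ │
│ │     │ │   │           │  ↓│
│ └───┬─┘ │ ╷ └───────┬─╴ │ ╷ │
│     │   │ │         │   │ │↓│
├───┐ │ ╶─┤ └─┬─────╴ │ ┌─┘ │ │
│   │ │   │   │       │ │   │↓│
│ ╷ └─┴─╴ ├─╴ │ ╶─────┘ │ ╶─┤ │
│ │       │   │         │   │↓│
│ ├─────┐ ├───┴───┐ ╶─┬─┴─╴ │ │
│ │     │ │       │   │     │↓│
│ ╵ ┌─┐ └─┘ ┌─┬─╴ ├─┐ │ ┌───┤ │
│   │ │     │ │   │ │ │ │   │↓│
│ ╶─┘ └─────┤ ╵ ┌─┘ ╵ ╵ │ ╷ ╵ │
│           │   │       │ │  B│
└───────────┴───┴───────┴─┴───┘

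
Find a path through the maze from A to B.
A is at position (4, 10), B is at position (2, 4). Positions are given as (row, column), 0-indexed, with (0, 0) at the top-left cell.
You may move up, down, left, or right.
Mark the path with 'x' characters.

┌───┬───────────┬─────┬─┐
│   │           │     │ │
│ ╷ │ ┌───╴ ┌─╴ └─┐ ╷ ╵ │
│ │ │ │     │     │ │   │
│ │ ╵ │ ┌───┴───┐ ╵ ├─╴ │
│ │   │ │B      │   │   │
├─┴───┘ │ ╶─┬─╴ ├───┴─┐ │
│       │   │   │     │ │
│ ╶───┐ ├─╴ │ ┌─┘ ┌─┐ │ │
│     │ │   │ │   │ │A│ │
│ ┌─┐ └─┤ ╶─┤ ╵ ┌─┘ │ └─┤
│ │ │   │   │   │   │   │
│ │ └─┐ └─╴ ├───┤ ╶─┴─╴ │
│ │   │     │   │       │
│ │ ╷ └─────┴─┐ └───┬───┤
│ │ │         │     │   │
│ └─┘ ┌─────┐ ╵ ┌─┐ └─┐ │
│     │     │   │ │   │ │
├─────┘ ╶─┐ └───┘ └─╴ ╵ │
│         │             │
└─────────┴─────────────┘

Finding the shortest path from (4, 10) to (2, 4):
Path length: 14 steps
Directions: up → left → left → down → left → down → left → up → up → right → up → left → left → left

Solution:

┌───┬───────────┬─────┬─┐
│   │           │     │ │
│ ╷ │ ┌───╴ ┌─╴ └─┐ ╷ ╵ │
│ │ │ │     │     │ │   │
│ │ ╵ │ ┌───┴───┐ ╵ ├─╴ │
│ │   │ │B x x x│   │   │
├─┴───┘ │ ╶─┬─╴ ├───┴─┐ │
│       │   │x x│x x x│ │
│ ╶───┐ ├─╴ │ ┌─┘ ┌─┐ │ │
│     │ │   │x│x x│ │A│ │
│ ┌─┐ └─┤ ╶─┤ ╵ ┌─┘ │ └─┤
│ │ │   │   │x x│   │   │
│ │ └─┐ └─╴ ├───┤ ╶─┴─╴ │
│ │   │     │   │       │
│ │ ╷ └─────┴─┐ └───┬───┤
│ │ │         │     │   │
│ └─┘ ┌─────┐ ╵ ┌─┐ └─┐ │
│     │     │   │ │   │ │
├─────┘ ╶─┐ └───┘ └─╴ ╵ │
│         │             │
└─────────┴─────────────┘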